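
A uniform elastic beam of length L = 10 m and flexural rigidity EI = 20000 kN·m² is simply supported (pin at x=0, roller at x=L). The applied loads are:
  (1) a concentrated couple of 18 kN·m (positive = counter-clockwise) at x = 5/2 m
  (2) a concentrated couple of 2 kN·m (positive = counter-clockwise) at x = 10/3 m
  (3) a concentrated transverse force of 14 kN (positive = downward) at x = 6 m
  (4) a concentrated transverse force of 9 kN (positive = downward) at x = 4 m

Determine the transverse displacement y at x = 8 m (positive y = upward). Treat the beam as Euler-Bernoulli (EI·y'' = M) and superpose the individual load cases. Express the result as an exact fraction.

Load 1 — applied couple M₀=18 kN·m at a=5/2 m (b=L-a=15/2):
  y_1 = (M₀x³/(6L)-M₀(x-a)²/2+C₁x)/EI  [x>a] with C₁=M₀(3b²-L²)/(6L)=165/8 = (18·8³/(6·10)-18·(8-(5/2))²/2+(165/8)·8)/20000 = 927/400000 m
Load 2 — applied couple M₀=2 kN·m at a=10/3 m (b=L-a=20/3):
  y_2 = (M₀x³/(6L)-M₀(x-a)²/2+C₁x)/EI  [x>a] with C₁=M₀(3b²-L²)/(6L)=10/9 = (2·8³/(6·10)-2·(8-(10/3))²/2+(10/9)·8)/20000 = 47/225000 m
Load 3 — point force P=14 kN at a=6 m (b=L-a=4):
  y_3 = -Pa(L-x)(2Lx-a²-x²)/(6LEI)  [x>a] = -14·6·(10-8)·(2·10·8-6²-8²)/(6·10·20000) = -21/2500 m
Load 4 — point force P=9 kN at a=4 m (b=L-a=6):
  y_4 = -Pa(L-x)(2Lx-a²-x²)/(6LEI)  [x>a] = -9·4·(10-8)·(2·10·8-4²-8²)/(6·10·20000) = -3/625 m
Superposition: y = Σ y_i = -1537/144000 m ≈ -0.010674 m

y(8) = -1537/144000 m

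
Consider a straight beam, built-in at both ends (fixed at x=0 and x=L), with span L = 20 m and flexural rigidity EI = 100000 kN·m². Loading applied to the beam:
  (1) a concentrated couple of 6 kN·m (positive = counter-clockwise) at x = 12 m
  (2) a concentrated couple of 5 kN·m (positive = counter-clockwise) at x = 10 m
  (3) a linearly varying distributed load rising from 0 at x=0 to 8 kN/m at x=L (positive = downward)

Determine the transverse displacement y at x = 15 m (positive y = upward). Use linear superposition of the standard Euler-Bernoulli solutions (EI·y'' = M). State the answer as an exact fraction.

Load 1 — applied couple M₀=6 kN·m at a=12 m (b=L-a=8):
  y_1 = (R_Ax³/6 - M_Ax²/2 - M₀(x-a)²/2)/EI  [x>a] with R_A=54/125, M_A=48/25 = ((54/125)·15³/6 - (48/25)·15²/2 - 6·(15-12)²/2)/100000 = 0 m
Load 2 — applied couple M₀=5 kN·m at a=10 m (b=L-a=10):
  y_2 = (R_Ax³/6 - M_Ax²/2 - M₀(x-a)²/2)/EI  [x>a] with R_A=3/8, M_A=5/4 = ((3/8)·15³/6 - (5/4)·15²/2 - 5·(15-10)²/2)/100000 = 1/12800 m
Load 3 — triangular load w₀=8 kN/m (0→w₀ over full span):
  y_3 = -w₀x²(L-x)²(x+2L)/(120LEI) = -8·15²·(20-15)²·(15+2·20)/(120·20·100000) = -33/3200 m
Superposition: y = Σ y_i = -131/12800 m ≈ -0.010234 m

y(15) = -131/12800 m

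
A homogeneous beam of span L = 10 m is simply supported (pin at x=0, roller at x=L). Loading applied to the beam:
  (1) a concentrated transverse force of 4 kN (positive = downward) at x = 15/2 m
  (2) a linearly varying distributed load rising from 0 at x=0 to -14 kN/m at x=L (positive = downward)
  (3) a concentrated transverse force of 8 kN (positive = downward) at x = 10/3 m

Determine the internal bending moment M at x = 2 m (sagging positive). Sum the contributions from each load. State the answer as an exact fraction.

Load 1 — point force P=4 kN at a=15/2 m (b=L-a=5/2):
  M_1 = Pbx/L  [x≤a] = 4·(5/2)·2/10 = 2 kN·m
Load 2 — triangular load w₀=-14 kN/m (0→w₀ over full span):
  M_2 = w₀Lx/6 - w₀x³/(6L) = (-14)·10·2/6 - (-14)·2³/(6·10) = -224/5 kN·m
Load 3 — point force P=8 kN at a=10/3 m (b=L-a=20/3):
  M_3 = Pbx/L  [x≤a] = 8·(20/3)·2/10 = 32/3 kN·m
Superposition: M = Σ M_i = -482/15 kN·m ≈ -32.133333 kN·m

M(2) = -482/15 kN·m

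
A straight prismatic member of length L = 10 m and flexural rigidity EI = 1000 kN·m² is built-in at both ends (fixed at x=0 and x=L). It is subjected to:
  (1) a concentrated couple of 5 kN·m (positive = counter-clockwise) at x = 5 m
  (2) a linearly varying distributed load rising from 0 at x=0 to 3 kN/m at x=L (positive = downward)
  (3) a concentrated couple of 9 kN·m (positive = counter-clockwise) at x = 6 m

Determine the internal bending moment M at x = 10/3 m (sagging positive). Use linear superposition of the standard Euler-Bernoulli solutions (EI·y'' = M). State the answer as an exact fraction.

M(10/3) = 15763/2700 kN·m

Load 1 — applied couple M₀=5 kN·m at a=5 m (b=L-a=5):
  M_1 = R_Ax - M_A  [x≤a] with R_A=3/4, M_A=5/4 = (3/4)·(10/3) - (5/4) = 5/4 kN·m
Load 2 — triangular load w₀=3 kN/m (0→w₀ over full span):
  M_2 = 3w₀Lx/20 - w₀L²/30 - w₀x³/(6L) = 3·3·10·(10/3)/20 - 3·10²/30 - 3·(10/3)³/(6·10) = 85/27 kN·m
Load 3 — applied couple M₀=9 kN·m at a=6 m (b=L-a=4):
  M_3 = R_Ax - M_A  [x≤a] with R_A=162/125, M_A=72/25 = (162/125)·(10/3) - (72/25) = 36/25 kN·m
Superposition: M = Σ M_i = 15763/2700 kN·m ≈ 5.838148 kN·m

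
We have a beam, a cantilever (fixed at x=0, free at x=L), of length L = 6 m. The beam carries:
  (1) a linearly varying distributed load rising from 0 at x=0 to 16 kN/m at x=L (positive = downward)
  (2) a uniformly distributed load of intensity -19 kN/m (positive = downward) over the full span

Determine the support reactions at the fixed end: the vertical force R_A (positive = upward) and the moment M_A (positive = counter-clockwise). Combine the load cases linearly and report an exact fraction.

R_A = -66 kN, M_A = -150 kN·m

Load 1 — triangular load w₀=16 kN/m (0→w₀ over full span):
  R_A = w₀L/2 = 16·6/2 = 48 kN
  M_A = w₀L²/3 = 16·6²/3 = 192 kN·m
Load 2 — uniform load w=-19 kN/m over full span:
  R_A = wL = (-19)·6 = -114 kN
  M_A = wL²/2 = (-19)·6²/2 = -342 kN·m
Superposition: R_A = -66 kN, M_A = -150 kN·m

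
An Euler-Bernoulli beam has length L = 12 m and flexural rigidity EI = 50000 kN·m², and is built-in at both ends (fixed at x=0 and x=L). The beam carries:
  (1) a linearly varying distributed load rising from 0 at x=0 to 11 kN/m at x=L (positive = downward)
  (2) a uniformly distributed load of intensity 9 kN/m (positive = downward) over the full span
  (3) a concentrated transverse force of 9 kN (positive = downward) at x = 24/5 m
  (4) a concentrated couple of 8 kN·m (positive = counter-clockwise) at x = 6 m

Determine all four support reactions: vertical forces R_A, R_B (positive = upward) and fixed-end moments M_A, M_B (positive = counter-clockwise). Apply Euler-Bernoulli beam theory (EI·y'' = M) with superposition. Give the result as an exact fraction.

Load 1 — triangular load w₀=11 kN/m (0→w₀ over full span):
  R_A = 3w₀L/20 = 3·11·12/20 = 99/5 kN
  M_A = w₀L²/30 = 11·12²/30 = 264/5 kN·m
  R_B = 7w₀L/20 = 7·11·12/20 = 231/5 kN
  M_B = -w₀L²/20 = -11·12²/20 = -396/5 kN·m
Load 2 — uniform load w=9 kN/m over full span:
  R_A = wL/2 = 9·12/2 = 54 kN
  M_A = wL²/12 = 9·12²/12 = 108 kN·m
  R_B = wL/2 = 9·12/2 = 54 kN
  M_B = -wL²/12 = -9·12²/12 = -108 kN·m
Load 3 — point force P=9 kN at a=24/5 m (b=L-a=36/5):
  R_A = Pb²(3a+b)/L³ = 9·(36/5)²·(3·(24/5)+(36/5))/12³ = 729/125 kN
  M_A = Pab²/L² = 9·(24/5)·(36/5)²/12² = 1944/125 kN·m
  R_B = Pa²(a+3b)/L³ = 9·(24/5)²·((24/5)+3·(36/5))/12³ = 396/125 kN
  M_B = -Pa²b/L² = -9·(24/5)²·(36/5)/12² = -1296/125 kN·m
Load 4 — applied couple M₀=8 kN·m at a=6 m (b=L-a=6):
  R_A = 6M₀ab/L³ = 6·8·6·6/12³ = 1 kN
  M_A = M₀b(2a-b)/L² = 8·6·(2·6-6)/12² = 2 kN·m
  R_B = -6M₀ab/L³ = -6·8·6·6/12³ = -1 kN
  M_B = M₀a(2b-a)/L² = 8·6·(2·6-6)/12² = 2 kN·m
Superposition: R_A = 10079/125 kN, M_A = 22294/125 kN·m, R_B = 12796/125 kN, M_B = -24446/125 kN·m

R_A = 10079/125 kN, M_A = 22294/125 kN·m, R_B = 12796/125 kN, M_B = -24446/125 kN·m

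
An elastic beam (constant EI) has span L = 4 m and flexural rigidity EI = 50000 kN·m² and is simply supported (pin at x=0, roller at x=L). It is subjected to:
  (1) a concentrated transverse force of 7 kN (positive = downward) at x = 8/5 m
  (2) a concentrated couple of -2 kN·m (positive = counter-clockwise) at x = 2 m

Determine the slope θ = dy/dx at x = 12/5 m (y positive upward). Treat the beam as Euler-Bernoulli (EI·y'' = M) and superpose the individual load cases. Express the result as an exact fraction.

Load 1 — point force P=7 kN at a=8/5 m (b=L-a=12/5):
  θ_1 = -Pa(2L²-6Lx+3x²+a²)/(6LEI)  [x>a] = -7·(8/5)·(2·4²-6·4·(12/5)+3·(12/5)²+(8/5)²)/(6·4·50000) = 21/390625 rad
Load 2 — applied couple M₀=-2 kN·m at a=2 m (b=L-a=2):
  θ_2 = (M₀x²/(2L)-M₀(x-a)+C₁)/EI  [x>a] with C₁=M₀(3b²-L²)/(6L)=1/3 = ((-2)·(12/5)²/(2·4)-(-2)·((12/5)-2)+(1/3))/50000 = -23/3750000 rad
Superposition: θ = Σ θ_i = 893/18750000 rad ≈ 0.000048 rad

θ(12/5) = 893/18750000 rad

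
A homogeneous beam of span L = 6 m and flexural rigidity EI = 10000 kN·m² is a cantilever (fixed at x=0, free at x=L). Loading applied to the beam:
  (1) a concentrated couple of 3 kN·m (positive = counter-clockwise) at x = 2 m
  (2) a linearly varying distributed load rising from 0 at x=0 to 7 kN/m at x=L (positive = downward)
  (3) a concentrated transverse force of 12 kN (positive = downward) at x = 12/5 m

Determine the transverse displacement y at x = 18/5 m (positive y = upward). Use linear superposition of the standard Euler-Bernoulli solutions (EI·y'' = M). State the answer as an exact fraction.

Load 1 — applied couple M₀=3 kN·m at a=2 m (b=L-a=4):
  y_1 = M₀a(2x-a)/(2EI)  [x>a] = 3·2·(2·(18/5)-2)/(2·10000) = 39/25000 m
Load 2 — triangular load w₀=7 kN/m (0→w₀ over full span):
  y_2 = (w₀Lx³/12-w₀L²x²/6-w₀x⁵/(120L))/EI = (7·6·(18/5)³/12-7·6²·(18/5)²/6-7·(18/5)⁵/(120·6))/10000 = -3022677/78125000 m
Load 3 — point force P=12 kN at a=12/5 m (b=L-a=18/5):
  y_3 = -Pa²(3x-a)/(6EI)  [x>a] = -12·(12/5)²·(3·(18/5)-(12/5))/(6·10000) = -756/78125 m
Superposition: y = Σ y_i = -1828401/39062500 m ≈ -0.046807 m

y(18/5) = -1828401/39062500 m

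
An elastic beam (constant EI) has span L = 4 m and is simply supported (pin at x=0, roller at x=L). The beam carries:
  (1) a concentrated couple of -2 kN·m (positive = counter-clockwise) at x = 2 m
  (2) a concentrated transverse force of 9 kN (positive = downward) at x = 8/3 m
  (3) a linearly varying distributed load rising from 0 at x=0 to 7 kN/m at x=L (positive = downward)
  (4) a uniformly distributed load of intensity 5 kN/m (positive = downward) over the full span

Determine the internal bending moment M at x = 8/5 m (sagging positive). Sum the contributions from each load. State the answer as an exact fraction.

M(8/5) = 2484/125 kN·m

Load 1 — applied couple M₀=-2 kN·m at a=2 m (b=L-a=2):
  M_1 = M₀x/L  [x≤a] = (-2)·(8/5)/4 = -4/5 kN·m
Load 2 — point force P=9 kN at a=8/3 m (b=L-a=4/3):
  M_2 = Pbx/L  [x≤a] = 9·(4/3)·(8/5)/4 = 24/5 kN·m
Load 3 — triangular load w₀=7 kN/m (0→w₀ over full span):
  M_3 = w₀Lx/6 - w₀x³/(6L) = 7·4·(8/5)/6 - 7·(8/5)³/(6·4) = 784/125 kN·m
Load 4 — uniform load w=5 kN/m over full span:
  M_4 = wx(L-x)/2 = 5·(8/5)·(4-(8/5))/2 = 48/5 kN·m
Superposition: M = Σ M_i = 2484/125 kN·m ≈ 19.872000 kN·m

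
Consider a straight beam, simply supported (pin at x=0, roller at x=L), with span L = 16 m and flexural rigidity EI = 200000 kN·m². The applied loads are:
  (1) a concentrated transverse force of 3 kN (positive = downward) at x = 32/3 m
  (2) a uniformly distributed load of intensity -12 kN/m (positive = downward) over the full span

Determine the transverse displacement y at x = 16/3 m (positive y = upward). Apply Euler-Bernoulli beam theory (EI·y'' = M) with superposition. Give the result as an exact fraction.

y(16/3) = 736/16875 m

Load 1 — point force P=3 kN at a=32/3 m (b=L-a=16/3):
  y_1 = -Pbx(L²-b²-x²)/(6LEI)  [x≤a] = -3·(16/3)·(16/3)·(16²-(16/3)²-(16/3)²)/(6·16·200000) = -224/253125 m
Load 2 — uniform load w=-12 kN/m over full span:
  y_2 = -wx(L³-2Lx²+x³)/(24EI) = -(-12)·(16/3)·(16³-2·16·(16/3)²+(16/3)³)/(24·200000) = 11264/253125 m
Superposition: y = Σ y_i = 736/16875 m ≈ 0.043615 m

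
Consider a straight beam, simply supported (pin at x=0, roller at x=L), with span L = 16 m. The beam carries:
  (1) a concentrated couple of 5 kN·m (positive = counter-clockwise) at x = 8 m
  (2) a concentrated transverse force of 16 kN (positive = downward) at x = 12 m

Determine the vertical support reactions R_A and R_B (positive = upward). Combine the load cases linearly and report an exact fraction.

R_A = 69/16 kN, R_B = 187/16 kN

Load 1 — applied couple M₀=5 kN·m at a=8 m (b=L-a=8):
  R_A = M₀/L = 5/16 kN
  R_B = -M₀/L = -5/16 kN
Load 2 — point force P=16 kN at a=12 m (b=L-a=4):
  R_A = Pb/L = 16·4/16 = 4 kN
  R_B = Pa/L = 16·12/16 = 12 kN
Superposition: R_A = 69/16 kN, R_B = 187/16 kN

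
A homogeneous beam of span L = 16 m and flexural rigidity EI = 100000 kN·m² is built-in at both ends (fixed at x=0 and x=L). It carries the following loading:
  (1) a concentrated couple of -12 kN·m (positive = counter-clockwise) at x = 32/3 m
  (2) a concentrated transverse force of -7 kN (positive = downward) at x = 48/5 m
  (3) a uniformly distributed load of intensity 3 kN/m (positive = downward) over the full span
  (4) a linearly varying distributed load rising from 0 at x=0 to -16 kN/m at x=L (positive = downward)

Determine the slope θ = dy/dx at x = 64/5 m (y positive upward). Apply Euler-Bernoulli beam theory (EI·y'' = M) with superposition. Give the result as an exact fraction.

θ(64/5) = -62936/29296875 rad

Load 1 — applied couple M₀=-12 kN·m at a=32/3 m (b=L-a=16/3):
  θ_1 = (R_Ax²/2 - M_Ax - M₀(x-a))/EI  [x>a] with R_A=-1, M_A=-4 = ((-1)·(64/5)²/2 - (-4)·(64/5) - (-12)·((64/5)-(32/3)))/100000 = -4/78125 rad
Load 2 — point force P=-7 kN at a=48/5 m (b=L-a=32/5):
  θ_2 = Pa²(L-x)(2bL-(3b+a)(L-x))/(2L³EI)  [x>a] = (-7)·(48/5)²·(16-(64/5))·(2·(32/5)·16-(3·(32/5)+(48/5))·(16-(64/5)))/(2·16³·100000) = -2772/9765625 rad
Load 3 — uniform load w=3 kN/m over full span:
  θ_3 = -wx(L-x)(L-2x)/(12EI) = -3·(64/5)·(16-(64/5))·(16-2·(64/5))/(12·100000) = 384/390625 rad
Load 4 — triangular load w₀=-16 kN/m (0→w₀ over full span):
  θ_4 = -w₀(2x(L-x)(L-2x)(x+2L)+x²(L-x)²)/(120LEI) = -(-16)·(2·(64/5)·(16-(64/5))·(16-2·(64/5))·((64/5)+2·16)+(64/5)²·(16-(64/5))²)/(120·16·100000) = -16384/5859375 rad
Superposition: θ = Σ θ_i = -62936/29296875 rad ≈ -0.002148 rad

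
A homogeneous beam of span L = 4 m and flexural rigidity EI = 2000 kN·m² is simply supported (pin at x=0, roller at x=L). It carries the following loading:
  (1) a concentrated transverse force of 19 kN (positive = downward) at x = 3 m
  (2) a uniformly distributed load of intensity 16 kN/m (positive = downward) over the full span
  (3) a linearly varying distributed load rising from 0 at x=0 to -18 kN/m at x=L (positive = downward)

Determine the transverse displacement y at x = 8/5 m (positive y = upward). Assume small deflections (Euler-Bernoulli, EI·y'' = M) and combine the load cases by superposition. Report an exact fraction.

Load 1 — point force P=19 kN at a=3 m (b=L-a=1):
  y_1 = -Pbx(L²-b²-x²)/(6LEI)  [x≤a] = -19·1·(8/5)·(4²-1²-(8/5)²)/(6·4·2000) = -5909/750000 m
Load 2 — uniform load w=16 kN/m over full span:
  y_2 = -wx(L³-2Lx²+x³)/(24EI) = -16·(8/5)·(4³-2·4·(8/5)²+(8/5)³)/(24·2000) = -1984/78125 m
Load 3 — triangular load w₀=-18 kN/m (0→w₀ over full span):
  y_3 = -w₀x(7L⁴-10L²x²+3x⁴)/(360LEI) = -(-18)·(8/5)·(7·4⁴-10·4²·(8/5)²+3·(8/5)⁴)/(360·4·2000) = 27384/1953125 m
Superposition: y = Σ y_i = -1804993/93750000 m ≈ -0.019253 m

y(8/5) = -1804993/93750000 m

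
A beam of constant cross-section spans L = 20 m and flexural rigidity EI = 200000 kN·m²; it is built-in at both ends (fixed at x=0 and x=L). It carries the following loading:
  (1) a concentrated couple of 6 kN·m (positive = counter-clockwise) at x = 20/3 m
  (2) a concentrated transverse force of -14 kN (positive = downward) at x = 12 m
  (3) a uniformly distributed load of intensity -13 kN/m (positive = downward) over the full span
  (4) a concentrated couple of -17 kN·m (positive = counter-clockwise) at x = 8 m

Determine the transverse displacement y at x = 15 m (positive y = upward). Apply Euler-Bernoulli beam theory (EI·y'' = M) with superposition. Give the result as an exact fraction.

y(15) = 16013/960000 m

Load 1 — applied couple M₀=6 kN·m at a=20/3 m (b=L-a=40/3):
  y_1 = (R_Ax³/6 - M_Ax²/2 - M₀(x-a)²/2)/EI  [x>a] with R_A=2/5, M_A=0 = ((2/5)·15³/6 - 0·15²/2 - 6·(15-(20/3))²/2)/200000 = 1/12000 m
Load 2 — point force P=-14 kN at a=12 m (b=L-a=8):
  y_2 = -Pa²(L-x)²(3bL-(3b+a)(L-x))/(6L³EI)  [x>a] = -(-14)·12²·(20-15)²·(3·8·20-(3·8+12)·(20-15))/(6·20³·200000) = 63/40000 m
Load 3 — uniform load w=-13 kN/m over full span:
  y_3 = -wx²(L-x)²/(24EI) = -(-13)·15²·(20-15)²/(24·200000) = 39/2560 m
Load 4 — applied couple M₀=-17 kN·m at a=8 m (b=L-a=12):
  y_4 = (R_Ax³/6 - M_Ax²/2 - M₀(x-a)²/2)/EI  [x>a] with R_A=-153/125, M_A=-51/25 = ((-153/125)·15³/6 - (-51/25)·15²/2 - (-17)·(15-8)²/2)/200000 = -17/80000 m
Superposition: y = Σ y_i = 16013/960000 m ≈ 0.016680 m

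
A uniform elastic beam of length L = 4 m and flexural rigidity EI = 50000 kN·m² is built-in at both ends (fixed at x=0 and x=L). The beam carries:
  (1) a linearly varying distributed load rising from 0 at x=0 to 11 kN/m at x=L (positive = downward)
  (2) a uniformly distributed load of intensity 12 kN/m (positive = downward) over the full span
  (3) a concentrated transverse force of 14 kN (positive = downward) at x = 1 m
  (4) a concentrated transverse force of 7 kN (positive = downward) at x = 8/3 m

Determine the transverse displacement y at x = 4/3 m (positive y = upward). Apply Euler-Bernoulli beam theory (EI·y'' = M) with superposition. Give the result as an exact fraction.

y(4/3) = -34367/136687500 m

Load 1 — triangular load w₀=11 kN/m (0→w₀ over full span):
  y_1 = -w₀x²(L-x)²(x+2L)/(120LEI) = -11·(4/3)²·(4-(4/3))²·((4/3)+2·4)/(120·4·50000) = -616/11390625 m
Load 2 — uniform load w=12 kN/m over full span:
  y_2 = -wx²(L-x)²/(24EI) = -12·(4/3)²·(4-(4/3))²/(24·50000) = -32/253125 m
Load 3 — point force P=14 kN at a=1 m (b=L-a=3):
  y_3 = -Pa²(L-x)²(3bL-(3b+a)(L-x))/(6L³EI)  [x>a] = -14·1²·(4-(4/3))²·(3·3·4-(3·3+1)·(4-(4/3)))/(6·4³·50000) = -49/1012500 m
Load 4 — point force P=7 kN at a=8/3 m (b=L-a=4/3):
  y_4 = -Pb²x²(3aL-(3a+b)x)/(6L³EI)  [x≤a] = -7·(4/3)²·(4/3)²·(3·(8/3)·4-(3·(8/3)+(4/3))·(4/3))/(6·4³·50000) = -154/6834375 m
Superposition: y = Σ y_i = -34367/136687500 m ≈ -0.000251 m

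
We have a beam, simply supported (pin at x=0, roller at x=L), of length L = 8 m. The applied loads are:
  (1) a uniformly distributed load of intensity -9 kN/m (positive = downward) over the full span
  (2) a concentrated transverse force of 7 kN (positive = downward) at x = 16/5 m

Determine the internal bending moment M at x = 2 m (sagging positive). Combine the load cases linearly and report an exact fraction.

Load 1 — uniform load w=-9 kN/m over full span:
  M_1 = wx(L-x)/2 = (-9)·2·(8-2)/2 = -54 kN·m
Load 2 — point force P=7 kN at a=16/5 m (b=L-a=24/5):
  M_2 = Pbx/L  [x≤a] = 7·(24/5)·2/8 = 42/5 kN·m
Superposition: M = Σ M_i = -228/5 kN·m ≈ -45.600000 kN·m

M(2) = -228/5 kN·m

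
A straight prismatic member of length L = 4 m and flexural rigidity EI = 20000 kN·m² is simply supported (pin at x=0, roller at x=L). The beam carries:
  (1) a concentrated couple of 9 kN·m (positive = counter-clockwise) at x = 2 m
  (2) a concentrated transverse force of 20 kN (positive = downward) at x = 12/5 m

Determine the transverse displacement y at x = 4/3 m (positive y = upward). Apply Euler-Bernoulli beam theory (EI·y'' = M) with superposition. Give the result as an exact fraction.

y(4/3) = -22117/20250000 m

Load 1 — applied couple M₀=9 kN·m at a=2 m (b=L-a=2):
  y_1 = (M₀x³/(6L)+C₁x)/EI  [x≤a] with C₁=M₀(3b²-L²)/(6L)=-3/2 = (9·(4/3)³/(6·4)+(-3/2)·(4/3))/20000 = -1/18000 m
Load 2 — point force P=20 kN at a=12/5 m (b=L-a=8/5):
  y_2 = -Pbx(L²-b²-x²)/(6LEI)  [x≤a] = -20·(8/5)·(4/3)·(4²-(8/5)²-(4/3)²)/(6·4·20000) = -1312/1265625 m
Superposition: y = Σ y_i = -22117/20250000 m ≈ -0.001092 m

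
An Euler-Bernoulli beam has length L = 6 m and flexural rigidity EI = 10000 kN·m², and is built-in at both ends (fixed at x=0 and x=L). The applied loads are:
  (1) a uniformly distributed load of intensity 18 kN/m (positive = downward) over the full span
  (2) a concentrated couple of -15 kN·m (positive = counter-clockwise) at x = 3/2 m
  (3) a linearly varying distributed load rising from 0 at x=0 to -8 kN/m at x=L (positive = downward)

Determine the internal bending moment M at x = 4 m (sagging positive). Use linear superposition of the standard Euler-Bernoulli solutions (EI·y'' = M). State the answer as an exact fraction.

Load 1 — uniform load w=18 kN/m over full span:
  M_1 = wLx/2 - wL²/12 - wx²/2 = 18·6·4/2 - 18·6²/12 - 18·4²/2 = 18 kN·m
Load 2 — applied couple M₀=-15 kN·m at a=3/2 m (b=L-a=9/2):
  M_2 = R_Ax - M_A - M₀  [x>a] with R_A=-45/16, M_A=45/16 = (-45/16)·4 - (45/16) - (-15) = 15/16 kN·m
Load 3 — triangular load w₀=-8 kN/m (0→w₀ over full span):
  M_3 = 3w₀Lx/20 - w₀L²/30 - w₀x³/(6L) = 3·(-8)·6·4/20 - (-8)·6²/30 - (-8)·4³/(6·6) = -224/45 kN·m
Superposition: M = Σ M_i = 10051/720 kN·m ≈ 13.959722 kN·m

M(4) = 10051/720 kN·m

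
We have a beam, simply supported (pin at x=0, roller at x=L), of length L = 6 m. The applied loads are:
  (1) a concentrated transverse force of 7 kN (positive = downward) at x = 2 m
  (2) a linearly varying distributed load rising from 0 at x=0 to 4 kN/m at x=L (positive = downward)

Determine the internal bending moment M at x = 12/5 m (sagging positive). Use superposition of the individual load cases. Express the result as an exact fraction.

Load 1 — point force P=7 kN at a=2 m (b=L-a=4):
  M_1 = Pa(L-x)/L  [x>a] = 7·2·(6-(12/5))/6 = 42/5 kN·m
Load 2 — triangular load w₀=4 kN/m (0→w₀ over full span):
  M_2 = w₀Lx/6 - w₀x³/(6L) = 4·6·(12/5)/6 - 4·(12/5)³/(6·6) = 1008/125 kN·m
Superposition: M = Σ M_i = 2058/125 kN·m ≈ 16.464000 kN·m

M(12/5) = 2058/125 kN·m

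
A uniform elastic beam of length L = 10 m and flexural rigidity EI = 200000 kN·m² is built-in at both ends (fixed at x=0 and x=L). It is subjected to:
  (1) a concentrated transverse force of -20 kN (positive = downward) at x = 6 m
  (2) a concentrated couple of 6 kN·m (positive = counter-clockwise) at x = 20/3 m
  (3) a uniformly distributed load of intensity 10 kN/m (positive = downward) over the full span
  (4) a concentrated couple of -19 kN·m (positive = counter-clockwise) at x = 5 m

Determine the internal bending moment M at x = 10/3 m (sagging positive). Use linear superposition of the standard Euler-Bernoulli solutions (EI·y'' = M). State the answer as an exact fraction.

M(10/3) = 3497/180 kN·m

Load 1 — point force P=-20 kN at a=6 m (b=L-a=4):
  M_1 = Pb²(3a+b)x/L³ - Pab²/L²  [x≤a] = (-20)·4²·(3·6+4)·(10/3)/10³ - (-20)·6·4²/10² = -64/15 kN·m
Load 2 — applied couple M₀=6 kN·m at a=20/3 m (b=L-a=10/3):
  M_2 = R_Ax - M_A  [x≤a] with R_A=4/5, M_A=2 = (4/5)·(10/3) - 2 = 2/3 kN·m
Load 3 — uniform load w=10 kN/m over full span:
  M_3 = wLx/2 - wL²/12 - wx²/2 = 10·10·(10/3)/2 - 10·10²/12 - 10·(10/3)²/2 = 250/9 kN·m
Load 4 — applied couple M₀=-19 kN·m at a=5 m (b=L-a=5):
  M_4 = R_Ax - M_A  [x≤a] with R_A=-57/20, M_A=-19/4 = (-57/20)·(10/3) - (-19/4) = -19/4 kN·m
Superposition: M = Σ M_i = 3497/180 kN·m ≈ 19.427778 kN·m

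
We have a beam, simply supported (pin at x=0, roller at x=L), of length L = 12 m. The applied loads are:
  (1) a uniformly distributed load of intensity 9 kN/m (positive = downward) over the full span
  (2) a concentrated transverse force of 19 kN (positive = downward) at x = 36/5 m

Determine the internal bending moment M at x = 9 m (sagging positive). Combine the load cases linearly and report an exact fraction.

M(9) = 1557/10 kN·m

Load 1 — uniform load w=9 kN/m over full span:
  M_1 = wx(L-x)/2 = 9·9·(12-9)/2 = 243/2 kN·m
Load 2 — point force P=19 kN at a=36/5 m (b=L-a=24/5):
  M_2 = Pa(L-x)/L  [x>a] = 19·(36/5)·(12-9)/12 = 171/5 kN·m
Superposition: M = Σ M_i = 1557/10 kN·m ≈ 155.700000 kN·m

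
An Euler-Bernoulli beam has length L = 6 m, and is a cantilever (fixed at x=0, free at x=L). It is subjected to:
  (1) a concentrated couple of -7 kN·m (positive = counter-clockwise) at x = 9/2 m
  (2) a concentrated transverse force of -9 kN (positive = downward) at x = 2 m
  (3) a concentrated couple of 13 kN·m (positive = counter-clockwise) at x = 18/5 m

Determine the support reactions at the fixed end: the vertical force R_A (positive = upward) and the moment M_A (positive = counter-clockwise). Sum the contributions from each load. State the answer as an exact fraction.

R_A = -9 kN, M_A = -24 kN·m

Load 1 — applied couple M₀=-7 kN·m at a=9/2 m (b=L-a=3/2):
  R_A = 0 kN
  M_A = -M₀ = -(-7) = 7 kN·m
Load 2 — point force P=-9 kN at a=2 m (b=L-a=4):
  R_A = P = (-9) = -9 kN
  M_A = Pa = (-9)·2 = -18 kN·m
Load 3 — applied couple M₀=13 kN·m at a=18/5 m (b=L-a=12/5):
  R_A = 0 kN
  M_A = -M₀ = -13 kN·m
Superposition: R_A = -9 kN, M_A = -24 kN·m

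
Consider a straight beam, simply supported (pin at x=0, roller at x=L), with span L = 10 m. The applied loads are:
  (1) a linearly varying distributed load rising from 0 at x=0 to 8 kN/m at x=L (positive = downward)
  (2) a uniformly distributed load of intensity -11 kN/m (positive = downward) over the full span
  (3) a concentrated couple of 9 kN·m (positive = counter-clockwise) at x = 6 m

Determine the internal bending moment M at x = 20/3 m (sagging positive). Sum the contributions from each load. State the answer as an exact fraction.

Load 1 — triangular load w₀=8 kN/m (0→w₀ over full span):
  M_1 = w₀Lx/6 - w₀x³/(6L) = 8·10·(20/3)/6 - 8·(20/3)³/(6·10) = 4000/81 kN·m
Load 2 — uniform load w=-11 kN/m over full span:
  M_2 = wx(L-x)/2 = (-11)·(20/3)·(10-(20/3))/2 = -1100/9 kN·m
Load 3 — applied couple M₀=9 kN·m at a=6 m (b=L-a=4):
  M_3 = M₀x/L - M₀  [x>a] = 9·(20/3)/10 - 9 = -3 kN·m
Superposition: M = Σ M_i = -6143/81 kN·m ≈ -75.839506 kN·m

M(20/3) = -6143/81 kN·m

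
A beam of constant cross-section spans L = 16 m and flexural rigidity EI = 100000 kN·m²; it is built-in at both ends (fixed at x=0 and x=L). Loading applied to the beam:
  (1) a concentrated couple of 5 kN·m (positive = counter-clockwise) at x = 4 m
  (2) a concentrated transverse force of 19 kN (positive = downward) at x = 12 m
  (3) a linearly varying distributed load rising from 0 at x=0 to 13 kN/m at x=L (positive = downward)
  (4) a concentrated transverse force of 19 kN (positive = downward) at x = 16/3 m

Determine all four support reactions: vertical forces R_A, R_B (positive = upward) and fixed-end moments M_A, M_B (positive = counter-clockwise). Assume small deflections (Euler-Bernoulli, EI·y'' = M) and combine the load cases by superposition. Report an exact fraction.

Load 1 — applied couple M₀=5 kN·m at a=4 m (b=L-a=12):
  R_A = 6M₀ab/L³ = 6·5·4·12/16³ = 45/128 kN
  M_A = M₀b(2a-b)/L² = 5·12·(2·4-12)/16² = -15/16 kN·m
  R_B = -6M₀ab/L³ = -6·5·4·12/16³ = -45/128 kN
  M_B = M₀a(2b-a)/L² = 5·4·(2·12-4)/16² = 25/16 kN·m
Load 2 — point force P=19 kN at a=12 m (b=L-a=4):
  R_A = Pb²(3a+b)/L³ = 19·4²·(3·12+4)/16³ = 95/32 kN
  M_A = Pab²/L² = 19·12·4²/16² = 57/4 kN·m
  R_B = Pa²(a+3b)/L³ = 19·12²·(12+3·4)/16³ = 513/32 kN
  M_B = -Pa²b/L² = -19·12²·4/16² = -171/4 kN·m
Load 3 — triangular load w₀=13 kN/m (0→w₀ over full span):
  R_A = 3w₀L/20 = 3·13·16/20 = 156/5 kN
  M_A = w₀L²/30 = 13·16²/30 = 1664/15 kN·m
  R_B = 7w₀L/20 = 7·13·16/20 = 364/5 kN
  M_B = -w₀L²/20 = -13·16²/20 = -832/5 kN·m
Load 4 — point force P=19 kN at a=16/3 m (b=L-a=32/3):
  R_A = Pb²(3a+b)/L³ = 19·(32/3)²·(3·(16/3)+(32/3))/16³ = 380/27 kN
  M_A = Pab²/L² = 19·(16/3)·(32/3)²/16² = 1216/27 kN·m
  R_B = Pa²(a+3b)/L³ = 19·(16/3)²·((16/3)+3·(32/3))/16³ = 133/27 kN
  M_B = -Pa²b/L² = -19·(16/3)²·(32/3)/16² = -608/27 kN·m
Superposition: R_A = 839711/17280 kN, M_A = 365651/2160 kN·m, R_B = 1614049/17280 kN, M_B = -497029/2160 kN·m

R_A = 839711/17280 kN, M_A = 365651/2160 kN·m, R_B = 1614049/17280 kN, M_B = -497029/2160 kN·m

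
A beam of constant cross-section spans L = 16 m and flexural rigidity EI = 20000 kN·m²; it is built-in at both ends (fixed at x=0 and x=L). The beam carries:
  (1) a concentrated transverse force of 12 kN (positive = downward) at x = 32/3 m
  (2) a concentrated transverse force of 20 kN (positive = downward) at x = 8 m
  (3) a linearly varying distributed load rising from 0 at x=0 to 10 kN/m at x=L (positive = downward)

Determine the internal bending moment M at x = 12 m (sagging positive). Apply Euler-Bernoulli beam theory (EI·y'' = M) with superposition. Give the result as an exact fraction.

M(12) = 268/9 kN·m

Load 1 — point force P=12 kN at a=32/3 m (b=L-a=16/3):
  M_1 = Pa²(a+3b)(L-x)/L³ - Pa²b/L²  [x>a] = 12·(32/3)²·((32/3)+3·(16/3))·(16-12)/16³ - 12·(32/3)²·(16/3)/16² = 64/9 kN·m
Load 2 — point force P=20 kN at a=8 m (b=L-a=8):
  M_2 = Pa²(a+3b)(L-x)/L³ - Pa²b/L²  [x>a] = 20·8²·(8+3·8)·(16-12)/16³ - 20·8²·8/16² = 0 kN·m
Load 3 — triangular load w₀=10 kN/m (0→w₀ over full span):
  M_3 = 3w₀Lx/20 - w₀L²/30 - w₀x³/(6L) = 3·10·16·12/20 - 10·16²/30 - 10·12³/(6·16) = 68/3 kN·m
Superposition: M = Σ M_i = 268/9 kN·m ≈ 29.777778 kN·m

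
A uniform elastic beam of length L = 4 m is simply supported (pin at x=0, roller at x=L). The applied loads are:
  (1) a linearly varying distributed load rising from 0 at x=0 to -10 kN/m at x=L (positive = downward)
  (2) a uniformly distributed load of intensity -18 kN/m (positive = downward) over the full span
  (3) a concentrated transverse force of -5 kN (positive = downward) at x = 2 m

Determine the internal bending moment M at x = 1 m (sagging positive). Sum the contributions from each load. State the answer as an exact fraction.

M(1) = -143/4 kN·m

Load 1 — triangular load w₀=-10 kN/m (0→w₀ over full span):
  M_1 = w₀Lx/6 - w₀x³/(6L) = (-10)·4·1/6 - (-10)·1³/(6·4) = -25/4 kN·m
Load 2 — uniform load w=-18 kN/m over full span:
  M_2 = wx(L-x)/2 = (-18)·1·(4-1)/2 = -27 kN·m
Load 3 — point force P=-5 kN at a=2 m (b=L-a=2):
  M_3 = Pbx/L  [x≤a] = (-5)·2·1/4 = -5/2 kN·m
Superposition: M = Σ M_i = -143/4 kN·m ≈ -35.750000 kN·m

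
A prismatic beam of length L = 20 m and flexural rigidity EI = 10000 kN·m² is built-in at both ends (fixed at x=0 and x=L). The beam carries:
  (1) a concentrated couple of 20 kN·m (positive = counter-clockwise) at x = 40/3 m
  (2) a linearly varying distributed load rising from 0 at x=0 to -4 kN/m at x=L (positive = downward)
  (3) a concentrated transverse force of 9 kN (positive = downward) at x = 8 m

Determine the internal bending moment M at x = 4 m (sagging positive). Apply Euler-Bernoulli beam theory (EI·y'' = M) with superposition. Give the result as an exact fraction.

Load 1 — applied couple M₀=20 kN·m at a=40/3 m (b=L-a=20/3):
  M_1 = R_Ax - M_A  [x≤a] with R_A=4/3, M_A=20/3 = (4/3)·4 - (20/3) = -4/3 kN·m
Load 2 — triangular load w₀=-4 kN/m (0→w₀ over full span):
  M_2 = 3w₀Lx/20 - w₀L²/30 - w₀x³/(6L) = 3·(-4)·20·4/20 - (-4)·20²/30 - (-4)·4³/(6·20) = 112/15 kN·m
Load 3 — point force P=9 kN at a=8 m (b=L-a=12):
  M_3 = Pb²(3a+b)x/L³ - Pab²/L²  [x≤a] = 9·12²·(3·8+12)·4/20³ - 9·8·12²/20² = -324/125 kN·m
Superposition: M = Σ M_i = 1328/375 kN·m ≈ 3.541333 kN·m

M(4) = 1328/375 kN·m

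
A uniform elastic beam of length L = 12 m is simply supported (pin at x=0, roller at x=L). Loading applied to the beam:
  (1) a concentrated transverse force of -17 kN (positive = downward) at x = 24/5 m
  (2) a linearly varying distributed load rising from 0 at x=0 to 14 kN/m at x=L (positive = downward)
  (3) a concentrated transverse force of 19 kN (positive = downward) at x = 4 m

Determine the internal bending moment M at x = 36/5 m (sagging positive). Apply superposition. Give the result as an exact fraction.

Load 1 — point force P=-17 kN at a=24/5 m (b=L-a=36/5):
  M_1 = Pa(L-x)/L  [x>a] = (-17)·(24/5)·(12-(36/5))/12 = -816/25 kN·m
Load 2 — triangular load w₀=14 kN/m (0→w₀ over full span):
  M_2 = w₀Lx/6 - w₀x³/(6L) = 14·12·(36/5)/6 - 14·(36/5)³/(6·12) = 16128/125 kN·m
Load 3 — point force P=19 kN at a=4 m (b=L-a=8):
  M_3 = Pa(L-x)/L  [x>a] = 19·4·(12-(36/5))/12 = 152/5 kN·m
Superposition: M = Σ M_i = 15848/125 kN·m ≈ 126.784000 kN·m

M(36/5) = 15848/125 kN·m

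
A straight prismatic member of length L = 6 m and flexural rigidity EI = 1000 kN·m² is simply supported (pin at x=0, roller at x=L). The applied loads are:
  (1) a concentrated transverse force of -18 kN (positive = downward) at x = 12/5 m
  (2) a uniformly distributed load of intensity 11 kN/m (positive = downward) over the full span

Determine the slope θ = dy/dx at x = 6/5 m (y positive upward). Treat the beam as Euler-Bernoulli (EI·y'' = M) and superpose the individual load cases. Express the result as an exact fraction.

θ(6/5) = -5589/125000 rad

Load 1 — point force P=-18 kN at a=12/5 m (b=L-a=18/5):
  θ_1 = -Pb(L²-b²-3x²)/(6LEI)  [x≤a] = -(-18)·(18/5)·(6²-(18/5)²-3·(6/5)²)/(6·6·1000) = 1053/31250 rad
Load 2 — uniform load w=11 kN/m over full span:
  θ_2 = -w(L³-6Lx²+4x³)/(24EI) = -11·(6³-6·6·(6/5)²+4·(6/5)³)/(24·1000) = -9801/125000 rad
Superposition: θ = Σ θ_i = -5589/125000 rad ≈ -0.044712 rad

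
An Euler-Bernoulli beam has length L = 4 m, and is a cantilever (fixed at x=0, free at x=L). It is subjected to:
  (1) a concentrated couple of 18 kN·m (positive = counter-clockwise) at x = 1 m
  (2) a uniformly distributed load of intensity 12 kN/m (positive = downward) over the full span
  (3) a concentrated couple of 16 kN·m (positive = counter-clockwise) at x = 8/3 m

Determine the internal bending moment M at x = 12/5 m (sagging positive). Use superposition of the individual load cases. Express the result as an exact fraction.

Load 1 — applied couple M₀=18 kN·m at a=1 m (b=L-a=3):
  M_1 = 0  [x>a] = 0 kN·m
Load 2 — uniform load w=12 kN/m over full span:
  M_2 = -w(L-x)²/2 = -12·(4-(12/5))²/2 = -384/25 kN·m
Load 3 — applied couple M₀=16 kN·m at a=8/3 m (b=L-a=4/3):
  M_3 = M₀  [x≤a] = 16 = 16 kN·m
Superposition: M = Σ M_i = 16/25 kN·m ≈ 0.640000 kN·m

M(12/5) = 16/25 kN·m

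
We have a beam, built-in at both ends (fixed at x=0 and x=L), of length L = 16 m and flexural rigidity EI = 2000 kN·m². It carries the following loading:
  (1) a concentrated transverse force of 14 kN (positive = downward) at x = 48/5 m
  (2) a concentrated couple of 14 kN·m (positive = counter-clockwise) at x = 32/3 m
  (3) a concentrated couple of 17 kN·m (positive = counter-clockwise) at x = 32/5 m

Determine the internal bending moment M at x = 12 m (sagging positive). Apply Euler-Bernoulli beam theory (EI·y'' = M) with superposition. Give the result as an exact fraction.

M(12) = -493/375 kN·m

Load 1 — point force P=14 kN at a=48/5 m (b=L-a=32/5):
  M_1 = Pa²(a+3b)(L-x)/L³ - Pa²b/L²  [x>a] = 14·(48/5)²·((48/5)+3·(32/5))·(16-12)/16³ - 14·(48/5)²·(32/5)/16² = 504/125 kN·m
Load 2 — applied couple M₀=14 kN·m at a=32/3 m (b=L-a=16/3):
  M_2 = R_Ax - M_A - M₀  [x>a] with R_A=7/6, M_A=14/3 = (7/6)·12 - (14/3) - 14 = -14/3 kN·m
Load 3 — applied couple M₀=17 kN·m at a=32/5 m (b=L-a=48/5):
  M_3 = R_Ax - M_A - M₀  [x>a] with R_A=153/100, M_A=51/25 = (153/100)·12 - (51/25) - 17 = -17/25 kN·m
Superposition: M = Σ M_i = -493/375 kN·m ≈ -1.314667 kN·m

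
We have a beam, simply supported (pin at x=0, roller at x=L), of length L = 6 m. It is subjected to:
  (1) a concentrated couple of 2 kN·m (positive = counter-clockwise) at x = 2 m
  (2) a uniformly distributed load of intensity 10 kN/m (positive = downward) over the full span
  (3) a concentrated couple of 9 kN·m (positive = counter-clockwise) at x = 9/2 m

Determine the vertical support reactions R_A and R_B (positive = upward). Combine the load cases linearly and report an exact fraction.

R_A = 191/6 kN, R_B = 169/6 kN

Load 1 — applied couple M₀=2 kN·m at a=2 m (b=L-a=4):
  R_A = M₀/L = 2/6 = 1/3 kN
  R_B = -M₀/L = -2/6 = -1/3 kN
Load 2 — uniform load w=10 kN/m over full span:
  R_A = wL/2 = 10·6/2 = 30 kN
  R_B = wL/2 = 10·6/2 = 30 kN
Load 3 — applied couple M₀=9 kN·m at a=9/2 m (b=L-a=3/2):
  R_A = M₀/L = 9/6 = 3/2 kN
  R_B = -M₀/L = -9/6 = -3/2 kN
Superposition: R_A = 191/6 kN, R_B = 169/6 kN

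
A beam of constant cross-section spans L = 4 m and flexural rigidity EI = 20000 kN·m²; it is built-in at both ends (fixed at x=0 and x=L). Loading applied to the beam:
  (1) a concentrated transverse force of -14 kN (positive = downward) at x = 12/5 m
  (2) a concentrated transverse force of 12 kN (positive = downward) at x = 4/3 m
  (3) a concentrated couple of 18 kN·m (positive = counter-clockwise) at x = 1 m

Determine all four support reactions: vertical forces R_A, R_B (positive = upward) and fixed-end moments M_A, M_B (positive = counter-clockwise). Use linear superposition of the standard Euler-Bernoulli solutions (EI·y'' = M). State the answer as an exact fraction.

Load 1 — point force P=-14 kN at a=12/5 m (b=L-a=8/5):
  R_A = Pb²(3a+b)/L³ = (-14)·(8/5)²·(3·(12/5)+(8/5))/4³ = -616/125 kN
  M_A = Pab²/L² = (-14)·(12/5)·(8/5)²/4² = -672/125 kN·m
  R_B = Pa²(a+3b)/L³ = (-14)·(12/5)²·((12/5)+3·(8/5))/4³ = -1134/125 kN
  M_B = -Pa²b/L² = -(-14)·(12/5)²·(8/5)/4² = 1008/125 kN·m
Load 2 — point force P=12 kN at a=4/3 m (b=L-a=8/3):
  R_A = Pb²(3a+b)/L³ = 12·(8/3)²·(3·(4/3)+(8/3))/4³ = 80/9 kN
  M_A = Pab²/L² = 12·(4/3)·(8/3)²/4² = 64/9 kN·m
  R_B = Pa²(a+3b)/L³ = 12·(4/3)²·((4/3)+3·(8/3))/4³ = 28/9 kN
  M_B = -Pa²b/L² = -12·(4/3)²·(8/3)/4² = -32/9 kN·m
Load 3 — applied couple M₀=18 kN·m at a=1 m (b=L-a=3):
  R_A = 6M₀ab/L³ = 6·18·1·3/4³ = 81/16 kN
  M_A = M₀b(2a-b)/L² = 18·3·(2·1-3)/4² = -27/8 kN·m
  R_B = -6M₀ab/L³ = -6·18·1·3/4³ = -81/16 kN
  M_B = M₀a(2b-a)/L² = 18·1·(2·3-1)/4² = 45/8 kN·m
Superposition: R_A = 162421/18000 kN, M_A = -14759/9000 kN·m, R_B = -198421/18000 kN, M_B = 91201/9000 kN·m

R_A = 162421/18000 kN, M_A = -14759/9000 kN·m, R_B = -198421/18000 kN, M_B = 91201/9000 kN·m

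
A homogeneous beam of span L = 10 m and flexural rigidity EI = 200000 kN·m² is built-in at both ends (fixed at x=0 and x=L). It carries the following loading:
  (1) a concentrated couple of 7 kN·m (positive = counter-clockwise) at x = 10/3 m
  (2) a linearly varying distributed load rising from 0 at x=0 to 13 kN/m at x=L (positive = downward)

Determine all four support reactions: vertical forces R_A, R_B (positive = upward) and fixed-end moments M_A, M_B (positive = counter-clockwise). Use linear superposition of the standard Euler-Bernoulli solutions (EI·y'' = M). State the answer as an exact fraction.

Load 1 — applied couple M₀=7 kN·m at a=10/3 m (b=L-a=20/3):
  R_A = 6M₀ab/L³ = 6·7·(10/3)·(20/3)/10³ = 14/15 kN
  M_A = M₀b(2a-b)/L² = 7·(20/3)·(2·(10/3)-(20/3))/10² = 0 kN·m
  R_B = -6M₀ab/L³ = -6·7·(10/3)·(20/3)/10³ = -14/15 kN
  M_B = M₀a(2b-a)/L² = 7·(10/3)·(2·(20/3)-(10/3))/10² = 7/3 kN·m
Load 2 — triangular load w₀=13 kN/m (0→w₀ over full span):
  R_A = 3w₀L/20 = 3·13·10/20 = 39/2 kN
  M_A = w₀L²/30 = 13·10²/30 = 130/3 kN·m
  R_B = 7w₀L/20 = 7·13·10/20 = 91/2 kN
  M_B = -w₀L²/20 = -13·10²/20 = -65 kN·m
Superposition: R_A = 613/30 kN, M_A = 130/3 kN·m, R_B = 1337/30 kN, M_B = -188/3 kN·m

R_A = 613/30 kN, M_A = 130/3 kN·m, R_B = 1337/30 kN, M_B = -188/3 kN·m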